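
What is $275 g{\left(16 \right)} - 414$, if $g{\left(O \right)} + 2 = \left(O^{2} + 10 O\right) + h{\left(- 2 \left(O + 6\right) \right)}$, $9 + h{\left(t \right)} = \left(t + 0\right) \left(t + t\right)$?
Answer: $1175761$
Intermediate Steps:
$h{\left(t \right)} = -9 + 2 t^{2}$ ($h{\left(t \right)} = -9 + \left(t + 0\right) \left(t + t\right) = -9 + t 2 t = -9 + 2 t^{2}$)
$g{\left(O \right)} = -11 + O^{2} + 2 \left(-12 - 2 O\right)^{2} + 10 O$ ($g{\left(O \right)} = -2 + \left(\left(O^{2} + 10 O\right) + \left(-9 + 2 \left(- 2 \left(O + 6\right)\right)^{2}\right)\right) = -2 + \left(\left(O^{2} + 10 O\right) + \left(-9 + 2 \left(- 2 \left(6 + O\right)\right)^{2}\right)\right) = -2 + \left(\left(O^{2} + 10 O\right) + \left(-9 + 2 \left(-12 - 2 O\right)^{2}\right)\right) = -2 + \left(-9 + O^{2} + 2 \left(-12 - 2 O\right)^{2} + 10 O\right) = -11 + O^{2} + 2 \left(-12 - 2 O\right)^{2} + 10 O$)
$275 g{\left(16 \right)} - 414 = 275 \left(277 + 9 \cdot 16^{2} + 106 \cdot 16\right) - 414 = 275 \left(277 + 9 \cdot 256 + 1696\right) - 414 = 275 \left(277 + 2304 + 1696\right) - 414 = 275 \cdot 4277 - 414 = 1176175 - 414 = 1175761$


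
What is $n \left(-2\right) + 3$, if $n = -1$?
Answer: $5$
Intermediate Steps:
$n \left(-2\right) + 3 = \left(-1\right) \left(-2\right) + 3 = 2 + 3 = 5$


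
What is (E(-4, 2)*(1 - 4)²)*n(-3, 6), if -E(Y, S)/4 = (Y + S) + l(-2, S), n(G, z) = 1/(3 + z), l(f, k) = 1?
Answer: 4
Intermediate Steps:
E(Y, S) = -4 - 4*S - 4*Y (E(Y, S) = -4*((Y + S) + 1) = -4*((S + Y) + 1) = -4*(1 + S + Y) = -4 - 4*S - 4*Y)
(E(-4, 2)*(1 - 4)²)*n(-3, 6) = ((-4 - 4*2 - 4*(-4))*(1 - 4)²)/(3 + 6) = ((-4 - 8 + 16)*(-3)²)/9 = (4*9)*(⅑) = 36*(⅑) = 4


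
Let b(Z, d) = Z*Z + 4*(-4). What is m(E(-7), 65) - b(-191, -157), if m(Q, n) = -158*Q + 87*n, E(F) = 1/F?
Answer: -215512/7 ≈ -30787.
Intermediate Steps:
b(Z, d) = -16 + Z² (b(Z, d) = Z² - 16 = -16 + Z²)
m(E(-7), 65) - b(-191, -157) = (-158/(-7) + 87*65) - (-16 + (-191)²) = (-158*(-⅐) + 5655) - (-16 + 36481) = (158/7 + 5655) - 1*36465 = 39743/7 - 36465 = -215512/7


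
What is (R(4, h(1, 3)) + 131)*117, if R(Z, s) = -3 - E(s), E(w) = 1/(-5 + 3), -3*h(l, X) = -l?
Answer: 30069/2 ≈ 15035.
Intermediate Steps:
h(l, X) = l/3 (h(l, X) = -(-1)*l/3 = l/3)
E(w) = -½ (E(w) = 1/(-2) = -½)
R(Z, s) = -5/2 (R(Z, s) = -3 - 1*(-½) = -3 + ½ = -5/2)
(R(4, h(1, 3)) + 131)*117 = (-5/2 + 131)*117 = (257/2)*117 = 30069/2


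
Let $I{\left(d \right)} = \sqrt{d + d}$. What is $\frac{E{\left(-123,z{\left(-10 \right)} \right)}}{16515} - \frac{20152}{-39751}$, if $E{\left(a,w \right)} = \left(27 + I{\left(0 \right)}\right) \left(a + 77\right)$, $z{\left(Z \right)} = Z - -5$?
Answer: $\frac{31493282}{72943085} \approx 0.43175$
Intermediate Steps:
$z{\left(Z \right)} = 5 + Z$ ($z{\left(Z \right)} = Z + 5 = 5 + Z$)
$I{\left(d \right)} = \sqrt{2} \sqrt{d}$ ($I{\left(d \right)} = \sqrt{2 d} = \sqrt{2} \sqrt{d}$)
$E{\left(a,w \right)} = 2079 + 27 a$ ($E{\left(a,w \right)} = \left(27 + \sqrt{2} \sqrt{0}\right) \left(a + 77\right) = \left(27 + \sqrt{2} \cdot 0\right) \left(77 + a\right) = \left(27 + 0\right) \left(77 + a\right) = 27 \left(77 + a\right) = 2079 + 27 a$)
$\frac{E{\left(-123,z{\left(-10 \right)} \right)}}{16515} - \frac{20152}{-39751} = \frac{2079 + 27 \left(-123\right)}{16515} - \frac{20152}{-39751} = \left(2079 - 3321\right) \frac{1}{16515} - - \frac{20152}{39751} = \left(-1242\right) \frac{1}{16515} + \frac{20152}{39751} = - \frac{138}{1835} + \frac{20152}{39751} = \frac{31493282}{72943085}$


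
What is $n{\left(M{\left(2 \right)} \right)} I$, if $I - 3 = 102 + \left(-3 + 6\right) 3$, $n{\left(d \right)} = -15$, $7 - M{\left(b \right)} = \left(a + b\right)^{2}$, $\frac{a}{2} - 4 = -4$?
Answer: $-1710$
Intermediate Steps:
$a = 0$ ($a = 8 + 2 \left(-4\right) = 8 - 8 = 0$)
$M{\left(b \right)} = 7 - b^{2}$ ($M{\left(b \right)} = 7 - \left(0 + b\right)^{2} = 7 - b^{2}$)
$I = 114$ ($I = 3 + \left(102 + \left(-3 + 6\right) 3\right) = 3 + \left(102 + 3 \cdot 3\right) = 3 + \left(102 + 9\right) = 3 + 111 = 114$)
$n{\left(M{\left(2 \right)} \right)} I = \left(-15\right) 114 = -1710$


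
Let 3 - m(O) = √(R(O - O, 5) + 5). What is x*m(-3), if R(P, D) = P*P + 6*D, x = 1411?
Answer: 4233 - 1411*√35 ≈ -4114.6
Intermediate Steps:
R(P, D) = P² + 6*D
m(O) = 3 - √35 (m(O) = 3 - √(((O - O)² + 6*5) + 5) = 3 - √((0² + 30) + 5) = 3 - √((0 + 30) + 5) = 3 - √(30 + 5) = 3 - √35)
x*m(-3) = 1411*(3 - √35) = 4233 - 1411*√35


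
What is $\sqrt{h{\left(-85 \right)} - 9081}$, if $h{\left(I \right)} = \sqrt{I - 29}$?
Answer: $\sqrt{-9081 + i \sqrt{114}} \approx 0.056 + 95.294 i$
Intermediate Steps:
$h{\left(I \right)} = \sqrt{-29 + I}$
$\sqrt{h{\left(-85 \right)} - 9081} = \sqrt{\sqrt{-29 - 85} - 9081} = \sqrt{\sqrt{-114} - 9081} = \sqrt{i \sqrt{114} - 9081} = \sqrt{-9081 + i \sqrt{114}}$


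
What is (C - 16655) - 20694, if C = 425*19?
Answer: -29274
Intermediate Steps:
C = 8075
(C - 16655) - 20694 = (8075 - 16655) - 20694 = -8580 - 20694 = -29274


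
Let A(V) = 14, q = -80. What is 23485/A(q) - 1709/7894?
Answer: 6620238/3947 ≈ 1677.3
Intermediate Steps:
23485/A(q) - 1709/7894 = 23485/14 - 1709/7894 = 23485*(1/14) - 1709*1/7894 = 3355/2 - 1709/7894 = 6620238/3947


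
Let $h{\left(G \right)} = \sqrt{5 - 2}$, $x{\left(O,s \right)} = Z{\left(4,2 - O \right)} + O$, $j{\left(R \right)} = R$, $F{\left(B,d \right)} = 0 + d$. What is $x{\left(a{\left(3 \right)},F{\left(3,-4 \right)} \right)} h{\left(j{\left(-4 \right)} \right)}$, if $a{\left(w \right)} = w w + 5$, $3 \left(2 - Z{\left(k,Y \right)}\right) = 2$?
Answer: $\frac{46 \sqrt{3}}{3} \approx 26.558$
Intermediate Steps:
$F{\left(B,d \right)} = d$
$Z{\left(k,Y \right)} = \frac{4}{3}$ ($Z{\left(k,Y \right)} = 2 - \frac{2}{3} = \frac{4}{3}$)
$a{\left(w \right)} = 5 + w^{2}$ ($a{\left(w \right)} = w^{2} + 5 = 5 + w^{2}$)
$x{\left(O,s \right)} = \frac{4}{3} + O$
$h{\left(G \right)} = \sqrt{3}$
$x{\left(a{\left(3 \right)},F{\left(3,-4 \right)} \right)} h{\left(j{\left(-4 \right)} \right)} = \left(\frac{4}{3} + \left(5 + 3^{2}\right)\right) \sqrt{3} = \left(\frac{4}{3} + \left(5 + 9\right)\right) \sqrt{3} = \left(\frac{4}{3} + 14\right) \sqrt{3} = \frac{46 \sqrt{3}}{3}$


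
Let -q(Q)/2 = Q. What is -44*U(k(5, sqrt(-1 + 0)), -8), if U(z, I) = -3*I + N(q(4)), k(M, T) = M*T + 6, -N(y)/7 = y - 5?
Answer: -5060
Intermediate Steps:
q(Q) = -2*Q
N(y) = 35 - 7*y (N(y) = -7*(y - 5) = -7*(-5 + y) = 35 - 7*y)
k(M, T) = 6 + M*T
U(z, I) = 91 - 3*I (U(z, I) = -3*I + (35 - (-14)*4) = -3*I + (35 - 7*(-8)) = -3*I + (35 + 56) = -3*I + 91 = 91 - 3*I)
-44*U(k(5, sqrt(-1 + 0)), -8) = -44*(91 - 3*(-8)) = -44*(91 + 24) = -44*115 = -5060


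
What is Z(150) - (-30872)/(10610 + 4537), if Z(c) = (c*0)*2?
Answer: 1816/891 ≈ 2.0382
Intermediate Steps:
Z(c) = 0 (Z(c) = 0*2 = 0)
Z(150) - (-30872)/(10610 + 4537) = 0 - (-30872)/(10610 + 4537) = 0 - (-30872)/15147 = 0 - 1*(-1816/891) = 0 + 1816/891 = 1816/891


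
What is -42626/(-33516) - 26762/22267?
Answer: 3728425/53307198 ≈ 0.069942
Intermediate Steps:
-42626/(-33516) - 26762/22267 = -42626*(-1/33516) - 26762*1/22267 = 21313/16758 - 26762/22267 = 3728425/53307198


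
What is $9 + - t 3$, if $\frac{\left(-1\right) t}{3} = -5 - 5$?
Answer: $-81$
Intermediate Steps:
$t = 30$ ($t = - 3 \left(-5 - 5\right) = \left(-3\right) \left(-10\right) = 30$)
$9 + - t 3 = 9 + \left(-1\right) 30 \cdot 3 = 9 - 90 = -81$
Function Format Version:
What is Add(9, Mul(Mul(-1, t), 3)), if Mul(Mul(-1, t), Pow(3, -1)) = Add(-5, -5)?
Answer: -81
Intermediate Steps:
t = 30 (t = Mul(-3, Add(-5, -5)) = Mul(-3, -10) = 30)
Add(9, Mul(Mul(-1, t), 3)) = Add(9, Mul(Mul(-1, 30), 3)) = Add(9, Mul(-30, 3)) = Add(9, -90) = -81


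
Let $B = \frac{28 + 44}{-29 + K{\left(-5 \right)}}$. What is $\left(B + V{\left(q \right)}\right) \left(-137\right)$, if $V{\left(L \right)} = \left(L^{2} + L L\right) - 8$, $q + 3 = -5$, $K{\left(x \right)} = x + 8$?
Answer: $- \frac{208788}{13} \approx -16061.0$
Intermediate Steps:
$K{\left(x \right)} = 8 + x$
$q = -8$ ($q = -3 - 5 = -8$)
$V{\left(L \right)} = -8 + 2 L^{2}$ ($V{\left(L \right)} = \left(L^{2} + L^{2}\right) - 8 = 2 L^{2} - 8 = -8 + 2 L^{2}$)
$B = - \frac{36}{13}$ ($B = \frac{28 + 44}{-29 + \left(8 - 5\right)} = \frac{72}{-29 + 3} = \frac{72}{-26} = 72 \left(- \frac{1}{26}\right) = - \frac{36}{13} \approx -2.7692$)
$\left(B + V{\left(q \right)}\right) \left(-137\right) = \left(- \frac{36}{13} - \left(8 - 2 \left(-8\right)^{2}\right)\right) \left(-137\right) = \left(- \frac{36}{13} + \left(-8 + 2 \cdot 64\right)\right) \left(-137\right) = \left(- \frac{36}{13} + \left(-8 + 128\right)\right) \left(-137\right) = \left(- \frac{36}{13} + 120\right) \left(-137\right) = \frac{1524}{13} \left(-137\right) = - \frac{208788}{13}$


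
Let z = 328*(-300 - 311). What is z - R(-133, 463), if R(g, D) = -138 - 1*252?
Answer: -200018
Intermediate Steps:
R(g, D) = -390 (R(g, D) = -138 - 252 = -390)
z = -200408 (z = 328*(-611) = -200408)
z - R(-133, 463) = -200408 - 1*(-390) = -200408 + 390 = -200018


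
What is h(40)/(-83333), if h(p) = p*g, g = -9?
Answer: 360/83333 ≈ 0.0043200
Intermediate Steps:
h(p) = -9*p (h(p) = p*(-9) = -9*p)
h(40)/(-83333) = -9*40/(-83333) = -360*(-1/83333) = 360/83333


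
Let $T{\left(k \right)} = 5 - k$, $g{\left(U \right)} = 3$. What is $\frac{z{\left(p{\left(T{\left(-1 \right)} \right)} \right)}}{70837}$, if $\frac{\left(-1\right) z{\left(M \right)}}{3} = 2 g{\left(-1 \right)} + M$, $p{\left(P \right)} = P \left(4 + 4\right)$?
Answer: $- \frac{162}{70837} \approx -0.0022869$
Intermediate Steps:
$p{\left(P \right)} = 8 P$ ($p{\left(P \right)} = P 8 = 8 P$)
$z{\left(M \right)} = -18 - 3 M$ ($z{\left(M \right)} = - 3 \left(2 \cdot 3 + M\right) = - 3 \left(6 + M\right) = -18 - 3 M$)
$\frac{z{\left(p{\left(T{\left(-1 \right)} \right)} \right)}}{70837} = \frac{-18 - 3 \cdot 8 \left(5 - -1\right)}{70837} = \left(-18 - 3 \cdot 8 \left(5 + 1\right)\right) \frac{1}{70837} = \left(-18 - 3 \cdot 8 \cdot 6\right) \frac{1}{70837} = \left(-18 - 144\right) \frac{1}{70837} = \left(-162\right) \frac{1}{70837} = - \frac{162}{70837}$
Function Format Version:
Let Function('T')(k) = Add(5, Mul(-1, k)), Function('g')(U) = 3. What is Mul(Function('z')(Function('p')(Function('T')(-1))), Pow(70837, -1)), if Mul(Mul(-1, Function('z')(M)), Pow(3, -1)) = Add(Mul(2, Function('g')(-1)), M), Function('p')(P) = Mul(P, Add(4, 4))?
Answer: Rational(-162, 70837) ≈ -0.0022869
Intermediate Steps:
Function('p')(P) = Mul(8, P) (Function('p')(P) = Mul(P, 8) = Mul(8, P))
Function('z')(M) = Add(-18, Mul(-3, M)) (Function('z')(M) = Mul(-3, Add(Mul(2, 3), M)) = Mul(-3, Add(6, M)) = Add(-18, Mul(-3, M)))
Mul(Function('z')(Function('p')(Function('T')(-1))), Pow(70837, -1)) = Mul(Add(-18, Mul(-3, Mul(8, Add(5, Mul(-1, -1))))), Pow(70837, -1)) = Mul(Add(-18, Mul(-3, Mul(8, Add(5, 1)))), Rational(1, 70837)) = Mul(Add(-18, Mul(-3, Mul(8, 6))), Rational(1, 70837)) = Mul(Add(-18, Mul(-3, 48)), Rational(1, 70837)) = Mul(Add(-18, -144), Rational(1, 70837)) = Mul(-162, Rational(1, 70837)) = Rational(-162, 70837)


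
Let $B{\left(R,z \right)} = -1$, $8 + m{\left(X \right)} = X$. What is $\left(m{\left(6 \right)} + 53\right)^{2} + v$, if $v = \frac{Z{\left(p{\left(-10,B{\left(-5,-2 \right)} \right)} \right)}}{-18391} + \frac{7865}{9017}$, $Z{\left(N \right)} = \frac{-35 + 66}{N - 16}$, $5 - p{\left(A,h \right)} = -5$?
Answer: $\frac{2588836833899}{994989882} \approx 2601.9$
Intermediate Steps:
$m{\left(X \right)} = -8 + X$
$p{\left(A,h \right)} = 10$ ($p{\left(A,h \right)} = 5 - -5 = 5 + 5 = 10$)
$Z{\left(N \right)} = \frac{31}{-16 + N}$
$v = \frac{868150817}{994989882}$ ($v = \frac{31 \frac{1}{-16 + 10}}{-18391} + \frac{7865}{9017} = \frac{31}{-6} \left(- \frac{1}{18391}\right) + 7865 \cdot \frac{1}{9017} = 31 \left(- \frac{1}{6}\right) \left(- \frac{1}{18391}\right) + \frac{7865}{9017} = \left(- \frac{31}{6}\right) \left(- \frac{1}{18391}\right) + \frac{7865}{9017} = \frac{31}{110346} + \frac{7865}{9017} = \frac{868150817}{994989882} \approx 0.87252$)
$\left(m{\left(6 \right)} + 53\right)^{2} + v = \left(\left(-8 + 6\right) + 53\right)^{2} + \frac{868150817}{994989882} = \left(-2 + 53\right)^{2} + \frac{868150817}{994989882} = 51^{2} + \frac{868150817}{994989882} = 2601 + \frac{868150817}{994989882} = \frac{2588836833899}{994989882}$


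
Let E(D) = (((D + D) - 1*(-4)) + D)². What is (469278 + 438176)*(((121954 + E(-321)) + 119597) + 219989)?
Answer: 1253394521334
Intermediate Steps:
E(D) = (4 + 3*D)² (E(D) = ((2*D + 4) + D)² = ((4 + 2*D) + D)² = (4 + 3*D)²)
(469278 + 438176)*(((121954 + E(-321)) + 119597) + 219989) = (469278 + 438176)*(((121954 + (4 + 3*(-321))²) + 119597) + 219989) = 907454*(((121954 + (4 - 963)²) + 119597) + 219989) = 907454*(((121954 + (-959)²) + 119597) + 219989) = 907454*(((121954 + 919681) + 119597) + 219989) = 907454*((1041635 + 119597) + 219989) = 907454*(1161232 + 219989) = 907454*1381221 = 1253394521334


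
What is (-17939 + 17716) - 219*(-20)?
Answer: 4157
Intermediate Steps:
(-17939 + 17716) - 219*(-20) = -223 + 4380 = 4157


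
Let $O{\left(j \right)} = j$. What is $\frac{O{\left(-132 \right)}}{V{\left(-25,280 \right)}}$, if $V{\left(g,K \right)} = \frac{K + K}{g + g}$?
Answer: $\frac{165}{14} \approx 11.786$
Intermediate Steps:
$V{\left(g,K \right)} = \frac{K}{g}$ ($V{\left(g,K \right)} = \frac{2 K}{2 g} = 2 K \frac{1}{2 g} = \frac{K}{g}$)
$\frac{O{\left(-132 \right)}}{V{\left(-25,280 \right)}} = - \frac{132}{280 \frac{1}{-25}} = - \frac{132}{280 \left(- \frac{1}{25}\right)} = - \frac{132}{- \frac{56}{5}} = \left(-132\right) \left(- \frac{5}{56}\right) = \frac{165}{14}$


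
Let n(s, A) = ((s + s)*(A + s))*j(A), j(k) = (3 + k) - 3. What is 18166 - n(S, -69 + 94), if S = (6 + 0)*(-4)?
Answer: 19366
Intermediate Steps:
S = -24 (S = 6*(-4) = -24)
j(k) = k
n(s, A) = 2*A*s*(A + s) (n(s, A) = ((s + s)*(A + s))*A = ((2*s)*(A + s))*A = (2*s*(A + s))*A = 2*A*s*(A + s))
18166 - n(S, -69 + 94) = 18166 - 2*(-69 + 94)*(-24)*((-69 + 94) - 24) = 18166 - 2*25*(-24)*(25 - 24) = 18166 - 2*25*(-24) = 18166 - 1*(-1200) = 18166 + 1200 = 19366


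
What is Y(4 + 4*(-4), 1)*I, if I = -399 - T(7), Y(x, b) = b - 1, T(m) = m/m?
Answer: 0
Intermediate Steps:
T(m) = 1
Y(x, b) = -1 + b
I = -400 (I = -399 - 1*1 = -399 - 1 = -400)
Y(4 + 4*(-4), 1)*I = (-1 + 1)*(-400) = 0*(-400) = 0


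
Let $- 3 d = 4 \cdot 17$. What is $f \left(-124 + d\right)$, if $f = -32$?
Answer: $\frac{14080}{3} \approx 4693.3$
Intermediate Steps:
$d = - \frac{68}{3}$ ($d = - \frac{4 \cdot 17}{3} = \left(- \frac{1}{3}\right) 68 = - \frac{68}{3} \approx -22.667$)
$f \left(-124 + d\right) = - 32 \left(-124 - \frac{68}{3}\right) = \left(-32\right) \left(- \frac{440}{3}\right) = \frac{14080}{3}$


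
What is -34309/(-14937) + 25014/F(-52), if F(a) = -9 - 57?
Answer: -5626814/14937 ≈ -376.70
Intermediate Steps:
F(a) = -66
-34309/(-14937) + 25014/F(-52) = -34309/(-14937) + 25014/(-66) = -34309*(-1/14937) + 25014*(-1/66) = 34309/14937 - 379 = -5626814/14937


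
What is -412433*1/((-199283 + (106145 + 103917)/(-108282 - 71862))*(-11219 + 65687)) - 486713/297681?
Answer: -13217958421495653737/8084490289525099671 ≈ -1.6350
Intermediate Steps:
-412433*1/((-199283 + (106145 + 103917)/(-108282 - 71862))*(-11219 + 65687)) - 486713/297681 = -412433*1/(54468*(-199283 + 210062/(-180144))) - 486713*1/297681 = -412433*1/(54468*(-199283 + 210062*(-1/180144))) - 486713/297681 = -412433*1/(54468*(-199283 - 105031/90072)) - 486713/297681 = -412433/(54468*(-17949923407/90072)) - 486713/297681 = -412433/(-27158234114791/2502) - 486713/297681 = -412433*(-2502/27158234114791) - 486713/297681 = 1031907366/27158234114791 - 486713/297681 = -13217958421495653737/8084490289525099671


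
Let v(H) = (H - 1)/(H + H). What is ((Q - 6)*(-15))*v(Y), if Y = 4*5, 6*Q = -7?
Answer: 817/16 ≈ 51.063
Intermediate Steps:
Q = -7/6 (Q = (⅙)*(-7) = -7/6 ≈ -1.1667)
Y = 20
v(H) = (-1 + H)/(2*H) (v(H) = (-1 + H)/((2*H)) = (-1 + H)*(1/(2*H)) = (-1 + H)/(2*H))
((Q - 6)*(-15))*v(Y) = ((-7/6 - 6)*(-15))*((½)*(-1 + 20)/20) = (-43/6*(-15))*((½)*(1/20)*19) = (215/2)*(19/40) = 817/16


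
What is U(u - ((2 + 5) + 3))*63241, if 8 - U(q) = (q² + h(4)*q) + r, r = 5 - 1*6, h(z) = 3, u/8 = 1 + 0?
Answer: 695651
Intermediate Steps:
u = 8 (u = 8*(1 + 0) = 8*1 = 8)
r = -1 (r = 5 - 6 = -1)
U(q) = 9 - q² - 3*q (U(q) = 8 - ((q² + 3*q) - 1) = 8 - (-1 + q² + 3*q) = 8 + (1 - q² - 3*q) = 9 - q² - 3*q)
U(u - ((2 + 5) + 3))*63241 = (9 - (8 - ((2 + 5) + 3))² - 3*(8 - ((2 + 5) + 3)))*63241 = (9 - (8 - (7 + 3))² - 3*(8 - (7 + 3)))*63241 = (9 - (8 - 1*10)² - 3*(8 - 1*10))*63241 = (9 - (8 - 10)² - 3*(8 - 10))*63241 = (9 - 1*(-2)² - 3*(-2))*63241 = (9 - 1*4 + 6)*63241 = (9 - 4 + 6)*63241 = 11*63241 = 695651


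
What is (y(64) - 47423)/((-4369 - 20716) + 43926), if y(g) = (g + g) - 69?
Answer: -47364/18841 ≈ -2.5139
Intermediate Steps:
y(g) = -69 + 2*g (y(g) = 2*g - 69 = -69 + 2*g)
(y(64) - 47423)/((-4369 - 20716) + 43926) = ((-69 + 2*64) - 47423)/((-4369 - 20716) + 43926) = ((-69 + 128) - 47423)/(-25085 + 43926) = (59 - 47423)/18841 = -47364*1/18841 = -47364/18841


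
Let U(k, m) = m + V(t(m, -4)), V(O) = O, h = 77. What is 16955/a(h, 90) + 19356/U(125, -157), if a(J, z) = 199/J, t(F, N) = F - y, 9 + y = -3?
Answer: 195209863/30049 ≈ 6496.4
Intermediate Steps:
y = -12 (y = -9 - 3 = -12)
t(F, N) = 12 + F (t(F, N) = F - 1*(-12) = F + 12 = 12 + F)
U(k, m) = 12 + 2*m (U(k, m) = m + (12 + m) = 12 + 2*m)
16955/a(h, 90) + 19356/U(125, -157) = 16955/((199/77)) + 19356/(12 + 2*(-157)) = 16955/((199*(1/77))) + 19356/(12 - 314) = 16955/(199/77) + 19356/(-302) = 16955*(77/199) + 19356*(-1/302) = 1305535/199 - 9678/151 = 195209863/30049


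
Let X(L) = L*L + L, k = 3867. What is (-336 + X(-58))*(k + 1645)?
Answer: 16370640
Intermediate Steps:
X(L) = L + L² (X(L) = L² + L = L + L²)
(-336 + X(-58))*(k + 1645) = (-336 - 58*(1 - 58))*(3867 + 1645) = (-336 - 58*(-57))*5512 = (-336 + 3306)*5512 = 2970*5512 = 16370640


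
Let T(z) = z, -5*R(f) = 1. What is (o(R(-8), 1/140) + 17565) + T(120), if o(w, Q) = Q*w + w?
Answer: 12379359/700 ≈ 17685.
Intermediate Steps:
R(f) = -1/5 (R(f) = -1/5*1 = -1/5)
o(w, Q) = w + Q*w
(o(R(-8), 1/140) + 17565) + T(120) = (-(1 + 1/140)/5 + 17565) + 120 = (-1/5*141/140 + 17565) + 120 = (-141/700 + 17565) + 120 = 12295359/700 + 120 = 12379359/700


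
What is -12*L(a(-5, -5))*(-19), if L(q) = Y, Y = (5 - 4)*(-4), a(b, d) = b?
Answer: -912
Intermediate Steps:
Y = -4 (Y = 1*(-4) = -4)
L(q) = -4
-12*L(a(-5, -5))*(-19) = -12*(-4)*(-19) = 48*(-19) = -912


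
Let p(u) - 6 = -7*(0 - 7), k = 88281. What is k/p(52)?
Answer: 88281/55 ≈ 1605.1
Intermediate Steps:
p(u) = 55 (p(u) = 6 - 7*(0 - 7) = 6 - 7*(-7) = 6 + 49 = 55)
k/p(52) = 88281/55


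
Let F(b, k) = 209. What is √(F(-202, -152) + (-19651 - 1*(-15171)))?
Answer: I*√4271 ≈ 65.353*I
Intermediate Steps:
√(F(-202, -152) + (-19651 - 1*(-15171))) = √(209 + (-19651 - 1*(-15171))) = √(209 + (-19651 + 15171)) = √(209 - 4480) = √(-4271) = I*√4271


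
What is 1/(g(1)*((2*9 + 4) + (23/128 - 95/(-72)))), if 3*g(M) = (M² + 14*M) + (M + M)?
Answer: 3456/460207 ≈ 0.0075097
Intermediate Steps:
g(M) = M²/3 + 16*M/3 (g(M) = ((M² + 14*M) + (M + M))/3 = ((M² + 14*M) + 2*M)/3 = (M² + 16*M)/3 = M²/3 + 16*M/3)
1/(g(1)*((2*9 + 4) + (23/128 - 95/(-72)))) = 1/(((⅓)*1*(16 + 1))*((2*9 + 4) + (23/128 - 95/(-72)))) = 1/(((⅓)*1*17)*((18 + 4) + (23*(1/128) - 95*(-1/72)))) = 1/(17*(22 + (23/128 + 95/72))/3) = 1/(17*(22 + 1727/1152)/3) = 1/((17/3)*(27071/1152)) = 1/(460207/3456) = 3456/460207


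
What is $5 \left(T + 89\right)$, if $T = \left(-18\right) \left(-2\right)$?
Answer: $625$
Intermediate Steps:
$T = 36$
$5 \left(T + 89\right) = 5 \left(36 + 89\right) = 5 \cdot 125 = 625$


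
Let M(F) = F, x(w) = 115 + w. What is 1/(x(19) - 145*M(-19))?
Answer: 1/2889 ≈ 0.00034614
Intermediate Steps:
1/(x(19) - 145*M(-19)) = 1/((115 + 19) - 145*(-19)) = 1/(134 + 2755) = 1/2889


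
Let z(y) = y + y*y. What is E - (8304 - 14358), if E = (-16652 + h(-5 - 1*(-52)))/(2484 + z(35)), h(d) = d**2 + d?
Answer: 5662945/936 ≈ 6050.2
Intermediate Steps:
z(y) = y + y**2
h(d) = d + d**2
E = -3599/936 (E = (-16652 + (-5 - 1*(-52))*(1 + (-5 - 1*(-52))))/(2484 + 35*(1 + 35)) = (-16652 + (-5 + 52)*(1 + (-5 + 52)))/(2484 + 35*36) = (-16652 + 47*(1 + 47))/(2484 + 1260) = (-16652 + 47*48)/3744 = (-16652 + 2256)*(1/3744) = -14396*1/3744 = -3599/936 ≈ -3.8451)
E - (8304 - 14358) = -3599/936 - (8304 - 14358) = -3599/936 - 1*(-6054) = -3599/936 + 6054 = 5662945/936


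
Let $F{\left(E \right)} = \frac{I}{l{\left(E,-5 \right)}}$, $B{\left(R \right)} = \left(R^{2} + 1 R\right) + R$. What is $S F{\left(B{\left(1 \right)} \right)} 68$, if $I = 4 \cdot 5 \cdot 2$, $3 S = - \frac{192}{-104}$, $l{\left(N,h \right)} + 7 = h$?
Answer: $- \frac{5440}{39} \approx -139.49$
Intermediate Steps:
$l{\left(N,h \right)} = -7 + h$
$B{\left(R \right)} = R^{2} + 2 R$ ($B{\left(R \right)} = \left(R^{2} + R\right) + R = \left(R + R^{2}\right) + R = R^{2} + 2 R$)
$S = \frac{8}{13}$ ($S = \frac{\left(-192\right) \frac{1}{-104}}{3} = \frac{\left(-192\right) \left(- \frac{1}{104}\right)}{3} = \frac{1}{3} \cdot \frac{24}{13} = \frac{8}{13} \approx 0.61539$)
$I = 40$ ($I = 20 \cdot 2 = 40$)
$F{\left(E \right)} = - \frac{10}{3}$ ($F{\left(E \right)} = \frac{40}{-7 - 5} = \frac{40}{-12} = 40 \left(- \frac{1}{12}\right) = - \frac{10}{3}$)
$S F{\left(B{\left(1 \right)} \right)} 68 = \frac{8 \left(\left(- \frac{10}{3}\right) 68\right)}{13} = \frac{8}{13} \left(- \frac{680}{3}\right) = - \frac{5440}{39}$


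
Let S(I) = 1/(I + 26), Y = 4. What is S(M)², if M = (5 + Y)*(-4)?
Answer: 1/100 ≈ 0.010000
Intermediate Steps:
M = -36 (M = (5 + 4)*(-4) = 9*(-4) = -36)
S(I) = 1/(26 + I)
S(M)² = (1/(26 - 36))² = (1/(-10))² = (-⅒)² = 1/100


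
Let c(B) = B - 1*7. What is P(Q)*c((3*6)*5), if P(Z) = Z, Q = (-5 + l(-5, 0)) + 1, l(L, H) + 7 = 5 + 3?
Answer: -249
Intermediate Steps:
l(L, H) = 1 (l(L, H) = -7 + (5 + 3) = -7 + 8 = 1)
Q = -3 (Q = (-5 + 1) + 1 = -4 + 1 = -3)
c(B) = -7 + B (c(B) = B - 7 = -7 + B)
P(Q)*c((3*6)*5) = -3*(-7 + (3*6)*5) = -3*(-7 + 18*5) = -3*(-7 + 90) = -3*83 = -249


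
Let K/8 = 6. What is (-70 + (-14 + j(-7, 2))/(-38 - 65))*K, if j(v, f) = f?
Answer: -345504/103 ≈ -3354.4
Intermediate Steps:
K = 48 (K = 8*6 = 48)
(-70 + (-14 + j(-7, 2))/(-38 - 65))*K = (-70 + (-14 + 2)/(-38 - 65))*48 = (-70 - 12/(-103))*48 = (-70 - 12*(-1/103))*48 = (-70 + 12/103)*48 = -7198/103*48 = -345504/103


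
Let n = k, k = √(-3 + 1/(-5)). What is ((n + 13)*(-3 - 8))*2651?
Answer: -379093 - 116644*I*√5/5 ≈ -3.7909e+5 - 52165.0*I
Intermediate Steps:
k = 4*I*√5/5 (k = √(-3 - ⅕) = √(-16/5) = 4*I*√5/5 ≈ 1.7889*I)
n = 4*I*√5/5 ≈ 1.7889*I
((n + 13)*(-3 - 8))*2651 = ((4*I*√5/5 + 13)*(-3 - 8))*2651 = ((13 + 4*I*√5/5)*(-11))*2651 = (-143 - 44*I*√5/5)*2651 = -379093 - 116644*I*√5/5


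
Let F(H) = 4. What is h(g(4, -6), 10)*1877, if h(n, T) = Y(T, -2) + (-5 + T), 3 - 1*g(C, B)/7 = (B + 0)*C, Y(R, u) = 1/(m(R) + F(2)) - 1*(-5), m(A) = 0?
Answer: 76957/4 ≈ 19239.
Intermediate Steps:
Y(R, u) = 21/4 (Y(R, u) = 1/(0 + 4) - 1*(-5) = 1/4 + 5 = ¼ + 5 = 21/4)
g(C, B) = 21 - 7*B*C (g(C, B) = 21 - 7*(B + 0)*C = 21 - 7*B*C)
h(n, T) = ¼ + T (h(n, T) = 21/4 + (-5 + T) = ¼ + T)
h(g(4, -6), 10)*1877 = (¼ + 10)*1877 = (41/4)*1877 = 76957/4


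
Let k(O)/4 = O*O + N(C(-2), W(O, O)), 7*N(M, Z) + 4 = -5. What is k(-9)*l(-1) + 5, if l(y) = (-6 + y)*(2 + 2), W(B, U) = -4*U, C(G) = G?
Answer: -8923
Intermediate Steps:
N(M, Z) = -9/7 (N(M, Z) = -4/7 + (1/7)*(-5) = -4/7 - 5/7 = -9/7)
k(O) = -36/7 + 4*O**2 (k(O) = 4*(O*O - 9/7) = 4*(O**2 - 9/7) = 4*(-9/7 + O**2) = -36/7 + 4*O**2)
l(y) = -24 + 4*y (l(y) = (-6 + y)*4 = -24 + 4*y)
k(-9)*l(-1) + 5 = (-36/7 + 4*(-9)**2)*(-24 + 4*(-1)) + 5 = (-36/7 + 4*81)*(-24 - 4) + 5 = (-36/7 + 324)*(-28) + 5 = (2232/7)*(-28) + 5 = -8928 + 5 = -8923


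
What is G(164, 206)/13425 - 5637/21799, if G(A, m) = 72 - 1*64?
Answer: -75502333/292651575 ≈ -0.25799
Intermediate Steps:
G(A, m) = 8 (G(A, m) = 72 - 64 = 8)
G(164, 206)/13425 - 5637/21799 = 8/13425 - 5637/21799 = -75502333/292651575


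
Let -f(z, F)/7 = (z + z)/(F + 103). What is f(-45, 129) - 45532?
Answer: -5281397/116 ≈ -45529.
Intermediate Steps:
f(z, F) = -14*z/(103 + F) (f(z, F) = -7*(z + z)/(F + 103) = -7*2*z/(103 + F) = -14*z/(103 + F))
f(-45, 129) - 45532 = -14*(-45)/(103 + 129) - 45532 = -14*(-45)/232 - 45532 = -14*(-45)*1/232 - 45532 = 315/116 - 45532 = -5281397/116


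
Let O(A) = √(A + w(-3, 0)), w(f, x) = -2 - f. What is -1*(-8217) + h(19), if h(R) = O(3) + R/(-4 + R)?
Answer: 123304/15 ≈ 8220.3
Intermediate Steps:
O(A) = √(1 + A) (O(A) = √(A + (-2 - 1*(-3))) = √(A + (-2 + 3)) = √(A + 1) = √(1 + A))
h(R) = 2 + R/(-4 + R) (h(R) = √(1 + 3) + R/(-4 + R) = √4 + R/(-4 + R) = 2 + R/(-4 + R))
-1*(-8217) + h(19) = -1*(-8217) + (-8 + 3*19)/(-4 + 19) = 8217 + (-8 + 57)/15 = 8217 + (1/15)*49 = 8217 + 49/15 = 123304/15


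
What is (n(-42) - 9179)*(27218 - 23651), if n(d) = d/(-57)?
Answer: -622038429/19 ≈ -3.2739e+7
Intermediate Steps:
n(d) = -d/57 (n(d) = d*(-1/57) = -d/57)
(n(-42) - 9179)*(27218 - 23651) = (-1/57*(-42) - 9179)*(27218 - 23651) = (14/19 - 9179)*3567 = -174387/19*3567 = -622038429/19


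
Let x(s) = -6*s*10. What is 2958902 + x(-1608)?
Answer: 3055382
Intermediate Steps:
x(s) = -60*s
2958902 + x(-1608) = 2958902 - 60*(-1608) = 2958902 + 96480 = 3055382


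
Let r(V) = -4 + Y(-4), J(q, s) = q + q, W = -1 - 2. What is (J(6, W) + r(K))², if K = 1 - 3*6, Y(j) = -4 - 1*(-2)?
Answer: 36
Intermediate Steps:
Y(j) = -2 (Y(j) = -4 + 2 = -2)
W = -3
J(q, s) = 2*q
K = -17 (K = 1 - 18 = -17)
r(V) = -6 (r(V) = -4 - 2 = -6)
(J(6, W) + r(K))² = (2*6 - 6)² = (12 - 6)² = 6² = 36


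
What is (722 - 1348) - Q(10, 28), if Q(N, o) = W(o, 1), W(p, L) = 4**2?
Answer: -642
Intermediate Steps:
W(p, L) = 16
Q(N, o) = 16
(722 - 1348) - Q(10, 28) = (722 - 1348) - 1*16 = -626 - 16 = -642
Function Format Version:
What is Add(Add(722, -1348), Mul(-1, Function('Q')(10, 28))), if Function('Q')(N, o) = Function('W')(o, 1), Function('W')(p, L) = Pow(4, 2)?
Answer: -642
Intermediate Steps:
Function('W')(p, L) = 16
Function('Q')(N, o) = 16
Add(Add(722, -1348), Mul(-1, Function('Q')(10, 28))) = Add(Add(722, -1348), Mul(-1, 16)) = Add(-626, -16) = -642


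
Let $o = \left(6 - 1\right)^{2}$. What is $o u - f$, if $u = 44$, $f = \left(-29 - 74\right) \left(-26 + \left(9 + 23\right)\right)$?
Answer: $1718$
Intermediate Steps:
$f = -618$ ($f = - 103 \left(-26 + 32\right) = \left(-103\right) 6 = -618$)
$o = 25$ ($o = 5^{2} = 25$)
$o u - f = 25 \cdot 44 - -618 = 1100 + 618 = 1718$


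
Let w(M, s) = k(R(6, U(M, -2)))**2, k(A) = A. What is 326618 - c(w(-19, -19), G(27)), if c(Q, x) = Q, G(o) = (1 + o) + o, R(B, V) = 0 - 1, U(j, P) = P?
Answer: 326617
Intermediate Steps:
R(B, V) = -1
w(M, s) = 1 (w(M, s) = (-1)**2 = 1)
G(o) = 1 + 2*o
326618 - c(w(-19, -19), G(27)) = 326618 - 1*1 = 326618 - 1 = 326617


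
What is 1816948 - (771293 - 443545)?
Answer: 1489200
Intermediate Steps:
1816948 - (771293 - 443545) = 1816948 - 1*327748 = 1816948 - 327748 = 1489200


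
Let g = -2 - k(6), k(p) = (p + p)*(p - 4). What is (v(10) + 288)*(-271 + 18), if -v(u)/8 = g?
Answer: -125488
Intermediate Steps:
k(p) = 2*p*(-4 + p) (k(p) = (2*p)*(-4 + p) = 2*p*(-4 + p))
g = -26 (g = -2 - 2*6*(-4 + 6) = -2 - 2*6*2 = -2 - 1*24 = -2 - 24 = -26)
v(u) = 208 (v(u) = -8*(-26) = 208)
(v(10) + 288)*(-271 + 18) = (208 + 288)*(-271 + 18) = 496*(-253) = -125488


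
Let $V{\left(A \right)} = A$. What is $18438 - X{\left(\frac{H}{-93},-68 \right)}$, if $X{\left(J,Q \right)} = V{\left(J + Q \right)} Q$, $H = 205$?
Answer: $\frac{1270762}{93} \approx 13664.0$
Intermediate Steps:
$X{\left(J,Q \right)} = Q \left(J + Q\right)$ ($X{\left(J,Q \right)} = \left(J + Q\right) Q = Q \left(J + Q\right)$)
$18438 - X{\left(\frac{H}{-93},-68 \right)} = 18438 - - 68 \left(\frac{205}{-93} - 68\right) = 18438 - - 68 \left(205 \left(- \frac{1}{93}\right) - 68\right) = 18438 - - 68 \left(- \frac{205}{93} - 68\right) = 18438 - \left(-68\right) \left(- \frac{6529}{93}\right) = 18438 - \frac{443972}{93} = \frac{1270762}{93}$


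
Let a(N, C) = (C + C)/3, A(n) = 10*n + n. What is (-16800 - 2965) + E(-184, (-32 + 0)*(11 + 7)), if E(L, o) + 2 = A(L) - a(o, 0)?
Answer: -21791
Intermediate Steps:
A(n) = 11*n
a(N, C) = 2*C/3 (a(N, C) = (2*C)*(1/3) = 2*C/3)
E(L, o) = -2 + 11*L (E(L, o) = -2 + (11*L - 2*0/3) = -2 + (11*L - 1*0) = -2 + (11*L + 0) = -2 + 11*L)
(-16800 - 2965) + E(-184, (-32 + 0)*(11 + 7)) = (-16800 - 2965) + (-2 + 11*(-184)) = -19765 + (-2 - 2024) = -19765 - 2026 = -21791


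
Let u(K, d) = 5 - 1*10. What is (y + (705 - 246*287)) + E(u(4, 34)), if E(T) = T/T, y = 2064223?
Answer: 1994327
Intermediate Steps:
u(K, d) = -5 (u(K, d) = 5 - 10 = -5)
E(T) = 1
(y + (705 - 246*287)) + E(u(4, 34)) = (2064223 + (705 - 246*287)) + 1 = (2064223 + (705 - 70602)) + 1 = (2064223 - 69897) + 1 = 1994326 + 1 = 1994327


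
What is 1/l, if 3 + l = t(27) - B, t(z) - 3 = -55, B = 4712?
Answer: -1/4767 ≈ -0.00020978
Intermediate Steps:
t(z) = -52 (t(z) = 3 - 55 = -52)
l = -4767 (l = -3 + (-52 - 1*4712) = -3 + (-52 - 4712) = -3 - 4764 = -4767)
1/l = 1/(-4767) = -1/4767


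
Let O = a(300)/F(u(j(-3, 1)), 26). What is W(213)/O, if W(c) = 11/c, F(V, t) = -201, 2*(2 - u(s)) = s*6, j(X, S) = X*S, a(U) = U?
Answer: -737/21300 ≈ -0.034601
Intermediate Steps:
j(X, S) = S*X
u(s) = 2 - 3*s (u(s) = 2 - s*6/2 = 2 - 3*s)
O = -100/67 (O = 300/(-201) = 300*(-1/201) = -100/67 ≈ -1.4925)
W(213)/O = (11/213)/(-100/67) = (11*(1/213))*(-67/100) = (11/213)*(-67/100) = -737/21300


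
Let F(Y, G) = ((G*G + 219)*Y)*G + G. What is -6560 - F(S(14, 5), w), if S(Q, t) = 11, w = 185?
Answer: -70100285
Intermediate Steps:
F(Y, G) = G + G*Y*(219 + G²) (F(Y, G) = ((G² + 219)*Y)*G + G = ((219 + G²)*Y)*G + G = (Y*(219 + G²))*G + G = G*Y*(219 + G²) + G = G + G*Y*(219 + G²))
-6560 - F(S(14, 5), w) = -6560 - 185*(1 + 219*11 + 11*185²) = -6560 - 185*(1 + 2409 + 11*34225) = -6560 - 185*(1 + 2409 + 376475) = -6560 - 185*378885 = -6560 - 1*70093725 = -6560 - 70093725 = -70100285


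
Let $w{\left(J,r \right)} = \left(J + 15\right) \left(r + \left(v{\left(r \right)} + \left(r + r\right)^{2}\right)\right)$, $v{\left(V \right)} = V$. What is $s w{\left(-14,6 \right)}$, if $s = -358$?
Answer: $-55848$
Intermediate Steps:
$w{\left(J,r \right)} = \left(15 + J\right) \left(2 r + 4 r^{2}\right)$ ($w{\left(J,r \right)} = \left(J + 15\right) \left(r + \left(r + \left(r + r\right)^{2}\right)\right) = \left(15 + J\right) \left(r + \left(r + \left(2 r\right)^{2}\right)\right) = \left(15 + J\right) \left(r + \left(r + 4 r^{2}\right)\right) = \left(15 + J\right) \left(2 r + 4 r^{2}\right)$)
$s w{\left(-14,6 \right)} = - 358 \cdot 2 \cdot 6 \left(15 - 14 + 30 \cdot 6 + 2 \left(-14\right) 6\right) = - 358 \cdot 2 \cdot 6 \left(15 - 14 + 180 - 168\right) = - 358 \cdot 2 \cdot 6 \cdot 13 = \left(-358\right) 156 = -55848$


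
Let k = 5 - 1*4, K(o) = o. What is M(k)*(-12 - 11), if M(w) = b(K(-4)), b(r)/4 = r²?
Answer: -1472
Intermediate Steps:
b(r) = 4*r²
k = 1 (k = 5 - 4 = 1)
M(w) = 64 (M(w) = 4*(-4)² = 4*16 = 64)
M(k)*(-12 - 11) = 64*(-12 - 11) = 64*(-23) = -1472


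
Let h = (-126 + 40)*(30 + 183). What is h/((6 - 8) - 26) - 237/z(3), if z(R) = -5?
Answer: 49113/70 ≈ 701.61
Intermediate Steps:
h = -18318 (h = -86*213 = -18318)
h/((6 - 8) - 26) - 237/z(3) = -18318/((6 - 8) - 26) - 237/(-5) = -18318/(-2 - 26) - 237*(-⅕) = -18318/(-28) + 237/5 = -18318*(-1/28) + 237/5 = 9159/14 + 237/5 = 49113/70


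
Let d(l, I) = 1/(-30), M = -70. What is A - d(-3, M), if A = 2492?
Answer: 74761/30 ≈ 2492.0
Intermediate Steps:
d(l, I) = -1/30
A - d(-3, M) = 2492 - 1*(-1/30) = 2492 + 1/30 = 74761/30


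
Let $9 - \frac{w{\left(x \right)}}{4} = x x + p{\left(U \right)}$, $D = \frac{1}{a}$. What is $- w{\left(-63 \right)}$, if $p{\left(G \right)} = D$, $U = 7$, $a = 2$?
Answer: $15842$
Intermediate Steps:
$D = \frac{1}{2} \approx 0.5$
$p{\left(G \right)} = \frac{1}{2}$
$w{\left(x \right)} = 34 - 4 x^{2}$ ($w{\left(x \right)} = 36 - 4 \left(x x + \frac{1}{2}\right) = 36 - 4 \left(x^{2} + \frac{1}{2}\right) = 36 - 4 \left(\frac{1}{2} + x^{2}\right) = 36 - \left(2 + 4 x^{2}\right) = 34 - 4 x^{2}$)
$- w{\left(-63 \right)} = - (34 - 4 \left(-63\right)^{2}) = - (34 - 15876) = \left(-1\right) \left(-15842\right) = 15842$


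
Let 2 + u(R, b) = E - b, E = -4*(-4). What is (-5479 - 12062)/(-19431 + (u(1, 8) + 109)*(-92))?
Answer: 17541/30011 ≈ 0.58449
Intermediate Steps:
E = 16
u(R, b) = 14 - b (u(R, b) = -2 + (16 - b) = 14 - b)
(-5479 - 12062)/(-19431 + (u(1, 8) + 109)*(-92)) = (-5479 - 12062)/(-19431 + ((14 - 1*8) + 109)*(-92)) = -17541/(-19431 + ((14 - 8) + 109)*(-92)) = -17541/(-19431 + (6 + 109)*(-92)) = -17541/(-19431 + 115*(-92)) = -17541/(-19431 - 10580) = -17541/(-30011) = -17541*(-1/30011) = 17541/30011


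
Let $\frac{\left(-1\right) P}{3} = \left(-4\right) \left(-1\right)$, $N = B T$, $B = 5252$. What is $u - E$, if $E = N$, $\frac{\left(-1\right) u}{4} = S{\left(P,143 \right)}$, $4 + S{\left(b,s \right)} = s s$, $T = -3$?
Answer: $-66024$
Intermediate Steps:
$N = -15756$ ($N = 5252 \left(-3\right) = -15756$)
$P = -12$ ($P = - 3 \left(\left(-4\right) \left(-1\right)\right) = \left(-3\right) 4 = -12$)
$S{\left(b,s \right)} = -4 + s^{2}$ ($S{\left(b,s \right)} = -4 + s s = -4 + s^{2}$)
$u = -81780$ ($u = - 4 \left(-4 + 143^{2}\right) = - 4 \left(-4 + 20449\right) = \left(-4\right) 20445 = -81780$)
$E = -15756$
$u - E = -81780 - -15756 = -81780 + 15756 = -66024$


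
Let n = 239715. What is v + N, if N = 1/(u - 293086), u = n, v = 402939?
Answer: 21505257368/53371 ≈ 4.0294e+5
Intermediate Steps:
u = 239715
N = -1/53371 (N = 1/(239715 - 293086) = 1/(-53371) = -1/53371 ≈ -1.8737e-5)
v + N = 402939 - 1/53371 = 21505257368/53371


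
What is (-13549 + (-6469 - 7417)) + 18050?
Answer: -9385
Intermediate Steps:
(-13549 + (-6469 - 7417)) + 18050 = (-13549 - 13886) + 18050 = -27435 + 18050 = -9385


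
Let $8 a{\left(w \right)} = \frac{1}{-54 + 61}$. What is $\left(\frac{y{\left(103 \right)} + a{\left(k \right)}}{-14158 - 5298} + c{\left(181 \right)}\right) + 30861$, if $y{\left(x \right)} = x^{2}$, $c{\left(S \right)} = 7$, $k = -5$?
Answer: $\frac{33631203143}{1089536} \approx 30867.0$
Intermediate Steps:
$a{\left(w \right)} = \frac{1}{56}$ ($a{\left(w \right)} = \frac{1}{8 \left(-54 + 61\right)} = \frac{1}{8 \cdot 7} = \frac{1}{8} \cdot \frac{1}{7} = \frac{1}{56}$)
$\left(\frac{y{\left(103 \right)} + a{\left(k \right)}}{-14158 - 5298} + c{\left(181 \right)}\right) + 30861 = \left(\frac{103^{2} + \frac{1}{56}}{-14158 - 5298} + 7\right) + 30861 = \left(\frac{10609 + \frac{1}{56}}{-19456} + 7\right) + 30861 = \left(\frac{594105}{56} \left(- \frac{1}{19456}\right) + 7\right) + 30861 = \left(- \frac{594105}{1089536} + 7\right) + 30861 = \frac{7032647}{1089536} + 30861 = \frac{33631203143}{1089536}$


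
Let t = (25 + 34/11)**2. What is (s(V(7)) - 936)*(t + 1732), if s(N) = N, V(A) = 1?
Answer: -25929505/11 ≈ -2.3572e+6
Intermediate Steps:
t = 95481/121 (t = (25 + 34*(1/11))**2 = (25 + 34/11)**2 = (309/11)**2 = 95481/121 ≈ 789.10)
(s(V(7)) - 936)*(t + 1732) = (1 - 936)*(95481/121 + 1732) = -935*305053/121 = -25929505/11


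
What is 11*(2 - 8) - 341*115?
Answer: -39281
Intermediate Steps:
11*(2 - 8) - 341*115 = 11*(-6) - 39215 = -66 - 39215 = -39281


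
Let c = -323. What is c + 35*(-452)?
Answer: -16143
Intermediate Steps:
c + 35*(-452) = -323 + 35*(-452) = -323 - 15820 = -16143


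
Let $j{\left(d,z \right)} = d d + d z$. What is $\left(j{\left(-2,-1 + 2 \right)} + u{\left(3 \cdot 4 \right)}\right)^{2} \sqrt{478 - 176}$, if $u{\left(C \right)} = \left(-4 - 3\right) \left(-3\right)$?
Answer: $529 \sqrt{302} \approx 9193.0$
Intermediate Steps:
$u{\left(C \right)} = 21$ ($u{\left(C \right)} = \left(-7\right) \left(-3\right) = 21$)
$j{\left(d,z \right)} = d^{2} + d z$
$\left(j{\left(-2,-1 + 2 \right)} + u{\left(3 \cdot 4 \right)}\right)^{2} \sqrt{478 - 176} = \left(- 2 \left(-2 + \left(-1 + 2\right)\right) + 21\right)^{2} \sqrt{478 - 176} = \left(- 2 \left(-2 + 1\right) + 21\right)^{2} \sqrt{302} = \left(\left(-2\right) \left(-1\right) + 21\right)^{2} \sqrt{302} = \left(2 + 21\right)^{2} \sqrt{302} = 23^{2} \sqrt{302} = 529 \sqrt{302}$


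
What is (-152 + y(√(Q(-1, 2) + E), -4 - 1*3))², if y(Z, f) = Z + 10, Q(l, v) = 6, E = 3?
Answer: 19321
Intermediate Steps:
y(Z, f) = 10 + Z
(-152 + y(√(Q(-1, 2) + E), -4 - 1*3))² = (-152 + (10 + √(6 + 3)))² = (-152 + (10 + √9))² = (-152 + (10 + 3))² = (-152 + 13)² = (-139)² = 19321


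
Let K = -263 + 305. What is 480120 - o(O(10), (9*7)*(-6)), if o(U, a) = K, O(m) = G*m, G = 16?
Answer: 480078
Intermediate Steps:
K = 42
O(m) = 16*m
o(U, a) = 42
480120 - o(O(10), (9*7)*(-6)) = 480120 - 1*42 = 480120 - 42 = 480078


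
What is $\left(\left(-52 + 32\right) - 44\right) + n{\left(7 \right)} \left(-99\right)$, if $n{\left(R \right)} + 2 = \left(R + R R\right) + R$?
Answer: $-6103$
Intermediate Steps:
$n{\left(R \right)} = -2 + R^{2} + 2 R$ ($n{\left(R \right)} = -2 + \left(\left(R + R R\right) + R\right) = -2 + \left(\left(R + R^{2}\right) + R\right) = -2 + \left(R^{2} + 2 R\right) = -2 + R^{2} + 2 R$)
$\left(\left(-52 + 32\right) - 44\right) + n{\left(7 \right)} \left(-99\right) = \left(\left(-52 + 32\right) - 44\right) + \left(-2 + 7^{2} + 2 \cdot 7\right) \left(-99\right) = \left(-20 - 44\right) + \left(-2 + 49 + 14\right) \left(-99\right) = -64 + 61 \left(-99\right) = -64 - 6039 = -6103$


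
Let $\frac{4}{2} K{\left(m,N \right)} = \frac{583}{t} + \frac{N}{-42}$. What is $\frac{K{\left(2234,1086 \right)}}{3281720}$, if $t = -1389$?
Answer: $- \frac{25549}{6381632712} \approx -4.0035 \cdot 10^{-6}$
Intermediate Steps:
$K{\left(m,N \right)} = - \frac{583}{2778} - \frac{N}{84}$ ($K{\left(m,N \right)} = \frac{\frac{583}{-1389} + \frac{N}{-42}}{2} = \frac{583 \left(- \frac{1}{1389}\right) + N \left(- \frac{1}{42}\right)}{2} = \frac{- \frac{583}{1389} - \frac{N}{42}}{2} = - \frac{583}{2778} - \frac{N}{84}$)
$\frac{K{\left(2234,1086 \right)}}{3281720} = \frac{- \frac{583}{2778} - \frac{181}{14}}{3281720} = \left(- \frac{583}{2778} - \frac{181}{14}\right) \frac{1}{3281720} = \left(- \frac{127745}{9723}\right) \frac{1}{3281720} = - \frac{25549}{6381632712}$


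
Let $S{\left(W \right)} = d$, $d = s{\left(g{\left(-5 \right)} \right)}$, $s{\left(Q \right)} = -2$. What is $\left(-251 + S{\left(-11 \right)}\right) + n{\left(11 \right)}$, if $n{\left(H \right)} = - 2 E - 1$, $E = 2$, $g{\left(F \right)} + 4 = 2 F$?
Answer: $-258$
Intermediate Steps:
$g{\left(F \right)} = -4 + 2 F$
$d = -2$
$S{\left(W \right)} = -2$
$n{\left(H \right)} = -5$ ($n{\left(H \right)} = \left(-2\right) 2 - 1 = -4 - 1 = -5$)
$\left(-251 + S{\left(-11 \right)}\right) + n{\left(11 \right)} = \left(-251 - 2\right) - 5 = -253 - 5 = -258$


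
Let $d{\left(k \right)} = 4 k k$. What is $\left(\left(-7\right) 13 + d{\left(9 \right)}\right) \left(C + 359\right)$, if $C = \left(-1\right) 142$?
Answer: $50561$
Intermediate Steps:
$d{\left(k \right)} = 4 k^{2}$
$C = -142$
$\left(\left(-7\right) 13 + d{\left(9 \right)}\right) \left(C + 359\right) = \left(\left(-7\right) 13 + 4 \cdot 9^{2}\right) \left(-142 + 359\right) = \left(-91 + 4 \cdot 81\right) 217 = \left(-91 + 324\right) 217 = 233 \cdot 217 = 50561$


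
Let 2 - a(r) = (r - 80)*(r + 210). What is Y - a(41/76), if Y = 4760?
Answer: -69147831/5776 ≈ -11972.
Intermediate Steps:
a(r) = 2 - (-80 + r)*(210 + r) (a(r) = 2 - (r - 80)*(r + 210) = 2 - (-80 + r)*(210 + r))
Y - a(41/76) = 4760 - (16802 - (41/76)² - 5330/76) = 4760 - (16802 - (41*(1/76))² - 5330/76) = 4760 - (16802 - (41/76)² - 130*41/76) = 4760 - (16802 - 1*1681/5776 - 2665/38) = 4760 - (16802 - 1681/5776 - 2665/38) = 4760 - 1*96641591/5776 = 4760 - 96641591/5776 = -69147831/5776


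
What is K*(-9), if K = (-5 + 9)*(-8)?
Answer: 288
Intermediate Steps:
K = -32 (K = 4*(-8) = -32)
K*(-9) = -32*(-9) = 288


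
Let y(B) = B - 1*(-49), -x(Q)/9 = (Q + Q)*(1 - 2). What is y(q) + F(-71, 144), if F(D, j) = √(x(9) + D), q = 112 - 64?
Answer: 97 + √91 ≈ 106.54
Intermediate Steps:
x(Q) = 18*Q (x(Q) = -9*(Q + Q)*(1 - 2) = -9*2*Q*(-1) = -(-18)*Q = 18*Q)
q = 48
F(D, j) = √(162 + D) (F(D, j) = √(18*9 + D) = √(162 + D))
y(B) = 49 + B (y(B) = B + 49 = 49 + B)
y(q) + F(-71, 144) = (49 + 48) + √(162 - 71) = 97 + √91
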